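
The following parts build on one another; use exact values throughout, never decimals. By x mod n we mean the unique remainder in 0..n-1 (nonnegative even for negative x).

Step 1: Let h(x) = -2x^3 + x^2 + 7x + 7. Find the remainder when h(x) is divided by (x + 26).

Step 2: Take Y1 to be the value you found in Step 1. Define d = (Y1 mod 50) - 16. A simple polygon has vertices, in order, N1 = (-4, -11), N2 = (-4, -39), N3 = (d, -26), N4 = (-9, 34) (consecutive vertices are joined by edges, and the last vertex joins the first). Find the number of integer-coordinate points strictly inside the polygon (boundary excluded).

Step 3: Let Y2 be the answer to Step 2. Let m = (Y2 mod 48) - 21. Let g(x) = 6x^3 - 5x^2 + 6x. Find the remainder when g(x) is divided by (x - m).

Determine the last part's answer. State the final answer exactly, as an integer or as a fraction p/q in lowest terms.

-4833

Step 1: remainder = value at the root: -2*(-26)^3 + 1*(-26)^2 + 7*(-26)^1 + 7 = (35152) + (676) + (-182) + (7) = 35653; answer 35653
Step 2: Y1 = 35653; d = -13; cross terms: (-4*-39 - -4*-11)=112, (-4*-26 - -13*-39)=-403, (-13*34 - -9*-26)=-676, (-9*-11 - -4*34)=235; twice the area = |-732| = 732; area = 366; boundary points = 28 + 1 + 4 + 5 = 38; strictly interior points = area - boundary/2 + 1 = 348; answer 348
Step 3: Y2 = 348; m = -9; remainder = value at the root: 6*(-9)^3 - 5*(-9)^2 + 6*(-9)^1 = (-4374) + (-405) + (-54) = -4833; answer -4833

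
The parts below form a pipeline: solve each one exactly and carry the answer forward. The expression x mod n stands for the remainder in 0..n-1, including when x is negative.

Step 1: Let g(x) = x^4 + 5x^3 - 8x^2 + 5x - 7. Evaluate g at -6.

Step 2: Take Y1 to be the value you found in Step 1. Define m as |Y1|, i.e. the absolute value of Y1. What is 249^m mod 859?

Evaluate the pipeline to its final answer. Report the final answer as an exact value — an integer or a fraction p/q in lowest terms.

Step 1: 1*(-6)^4 + 5*(-6)^3 - 8*(-6)^2 + 5*(-6)^1 - 7 = (1296) + (-1080) + (-288) + (-30) + (-7) = -109; answer -109
Step 2: Y1 = -109; m = 109; squarings mod 859: 249^1=249, 249^2=153, 249^4=216, 249^8=270, 249^16=744, 249^32=340, 249^64=494; 249^109 = 249^1 * 249^4 * 249^8 * 249^32 * 249^64 = 825 (mod 859); answer 825

825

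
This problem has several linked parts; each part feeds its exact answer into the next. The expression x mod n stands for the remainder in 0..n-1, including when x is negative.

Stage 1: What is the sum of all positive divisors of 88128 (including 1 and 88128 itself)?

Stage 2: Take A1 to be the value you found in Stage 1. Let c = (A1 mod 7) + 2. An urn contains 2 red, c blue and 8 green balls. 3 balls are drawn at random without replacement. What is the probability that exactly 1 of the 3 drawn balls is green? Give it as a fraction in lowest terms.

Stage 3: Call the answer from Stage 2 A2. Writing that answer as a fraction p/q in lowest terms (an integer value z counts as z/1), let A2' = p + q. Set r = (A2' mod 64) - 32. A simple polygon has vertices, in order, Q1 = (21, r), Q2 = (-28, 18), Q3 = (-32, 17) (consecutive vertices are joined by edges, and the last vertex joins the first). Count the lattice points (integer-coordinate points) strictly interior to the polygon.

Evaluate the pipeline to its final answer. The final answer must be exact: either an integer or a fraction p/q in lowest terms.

14

Stage 1: 88128 = 2^6 * 3^4 * 17; sigma = (1 + 2 + 4 + 8 + 16 + 32 + 64) * (1 + 3 + 9 + 27 + 81) * (1 + 17) = 127 * 121 * 18 = 276606; answer 276606
Stage 2: A1 = 276606; c = 3; total draws C(13,3) = 286; favorable C(8,1)*C(5,2) = 80; P = 40/143; answer 40/143
Stage 3: A2 = 40/143; threaded value p + q = 183; r = 23; cross terms: (21*18 - -28*23)=1022, (-28*17 - -32*18)=100, (-32*23 - 21*17)=-1093; twice the area = |29| = 29; area = 29/2; boundary points = 1 + 1 + 1 = 3; strictly interior points = area - boundary/2 + 1 = 14; answer 14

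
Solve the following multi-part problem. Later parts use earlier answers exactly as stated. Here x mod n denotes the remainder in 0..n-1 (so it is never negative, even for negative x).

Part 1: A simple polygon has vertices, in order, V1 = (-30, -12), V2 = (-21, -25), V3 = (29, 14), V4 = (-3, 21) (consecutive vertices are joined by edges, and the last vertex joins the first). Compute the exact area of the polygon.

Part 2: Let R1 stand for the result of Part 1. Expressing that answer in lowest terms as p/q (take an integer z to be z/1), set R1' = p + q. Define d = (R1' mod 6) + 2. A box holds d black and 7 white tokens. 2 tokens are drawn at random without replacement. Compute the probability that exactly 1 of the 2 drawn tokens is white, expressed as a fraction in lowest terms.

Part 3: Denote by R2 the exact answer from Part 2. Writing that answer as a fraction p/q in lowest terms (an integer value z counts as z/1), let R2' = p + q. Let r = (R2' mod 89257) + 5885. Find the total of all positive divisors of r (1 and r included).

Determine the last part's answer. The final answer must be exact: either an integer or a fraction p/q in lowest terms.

Part 1: cross terms: (-30*-25 - -21*-12)=498, (-21*14 - 29*-25)=431, (29*21 - -3*14)=651, (-3*-12 - -30*21)=666; twice the area = |2246| = 2246; area = 1123; answer 1123
Part 2: R1 = 1123; threaded value p + q = 1124; d = 4; total draws C(11,2) = 55; favorable C(7,1)*C(4,1) = 28; P = 28/55; answer 28/55
Part 3: R2 = 28/55; threaded value p + q = 83; r = 5968; 5968 = 2^4 * 373; sigma = (1 + 2 + 4 + 8 + 16) * (1 + 373) = 31 * 374 = 11594; answer 11594

11594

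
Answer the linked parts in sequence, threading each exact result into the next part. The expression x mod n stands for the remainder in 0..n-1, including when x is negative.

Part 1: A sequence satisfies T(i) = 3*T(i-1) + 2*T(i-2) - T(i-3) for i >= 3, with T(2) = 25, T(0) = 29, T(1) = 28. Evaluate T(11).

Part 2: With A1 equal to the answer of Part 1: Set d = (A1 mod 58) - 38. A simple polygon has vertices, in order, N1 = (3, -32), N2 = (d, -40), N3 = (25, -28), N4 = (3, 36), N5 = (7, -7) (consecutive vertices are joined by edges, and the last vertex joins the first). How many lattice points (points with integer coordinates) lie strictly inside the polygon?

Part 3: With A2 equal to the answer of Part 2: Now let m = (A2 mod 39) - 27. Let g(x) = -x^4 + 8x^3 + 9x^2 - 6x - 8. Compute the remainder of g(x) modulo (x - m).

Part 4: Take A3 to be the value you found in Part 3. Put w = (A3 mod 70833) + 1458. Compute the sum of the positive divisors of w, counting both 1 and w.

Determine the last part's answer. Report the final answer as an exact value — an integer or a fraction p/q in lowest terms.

2286

Part 1: T(3) = 3*(25) + 2*(28) - 1*(29) = 102; iterating: T(3)=102, T(4)=328, T(5)=1163, T(6)=4043, T(7)=14127, T(8)=49304, T(9)=172123, T(10)=600850, T(11)=2097492; answer 2097492
Part 2: A1 = 2097492; d = 0; cross terms: (3*-40 - 0*-32)=-120, (0*-28 - 25*-40)=1000, (25*36 - 3*-28)=984, (3*-7 - 7*36)=-273, (7*-32 - 3*-7)=-203; twice the area = |1388| = 1388; area = 694; boundary points = 1 + 1 + 2 + 1 + 1 = 6; strictly interior points = area - boundary/2 + 1 = 692; answer 692
Part 3: A2 = 692; m = 2; remainder = value at the root: -1*(2)^4 + 8*(2)^3 + 9*(2)^2 - 6*(2)^1 - 8 = (-16) + (64) + (36) + (-12) + (-8) = 64; answer 64
Part 4: A3 = 64; w = 1522; 1522 = 2 * 761; sigma = (1 + 2) * (1 + 761) = 3 * 762 = 2286; answer 2286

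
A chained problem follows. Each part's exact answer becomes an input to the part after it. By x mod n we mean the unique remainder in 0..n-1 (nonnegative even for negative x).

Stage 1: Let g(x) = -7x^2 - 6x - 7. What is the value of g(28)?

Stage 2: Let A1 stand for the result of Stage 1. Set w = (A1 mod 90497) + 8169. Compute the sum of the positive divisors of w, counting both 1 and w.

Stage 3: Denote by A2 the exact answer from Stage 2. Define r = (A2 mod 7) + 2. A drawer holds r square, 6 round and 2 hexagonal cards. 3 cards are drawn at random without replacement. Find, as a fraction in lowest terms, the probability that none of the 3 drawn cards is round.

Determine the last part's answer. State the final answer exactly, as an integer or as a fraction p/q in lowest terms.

3/14

Stage 1: -7*(28)^2 - 6*(28)^1 - 7 = (-5488) + (-168) + (-7) = -5663; answer -5663
Stage 2: A1 = -5663; w = 93003; 93003 = 3 * 29 * 1069; sigma = (1 + 3) * (1 + 29) * (1 + 1069) = 4 * 30 * 1070 = 128400; answer 128400
Stage 3: A2 = 128400; r = 8; total draws C(16,3) = 560; favorable C(10,3) = 120; P = 3/14; answer 3/14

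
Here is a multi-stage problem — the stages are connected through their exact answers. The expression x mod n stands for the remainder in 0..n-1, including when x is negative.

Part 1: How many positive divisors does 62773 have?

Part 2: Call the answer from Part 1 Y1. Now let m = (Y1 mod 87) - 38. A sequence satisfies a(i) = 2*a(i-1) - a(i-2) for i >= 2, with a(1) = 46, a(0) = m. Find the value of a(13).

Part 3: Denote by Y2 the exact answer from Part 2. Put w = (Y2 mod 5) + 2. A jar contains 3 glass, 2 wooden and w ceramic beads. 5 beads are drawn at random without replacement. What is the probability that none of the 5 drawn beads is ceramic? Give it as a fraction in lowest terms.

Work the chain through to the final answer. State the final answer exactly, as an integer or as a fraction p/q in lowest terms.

1/21

Part 1: 62773 is prime, so its only divisors are 1 and 62773; count = 2; answer 2
Part 2: Y1 = 2; m = -36; a(2) = 2*(46) - 1*(-36) = 128; iterating: a(2)=128, a(3)=210, a(4)=292, a(5)=374, a(6)=456, a(7)=538, a(8)=620, a(9)=702, a(10)=784, a(11)=866, a(12)=948, a(13)=1030; answer 1030
Part 3: Y2 = 1030; w = 2; total draws C(7,5) = 21; favorable C(5,5) = 1; P = 1/21; answer 1/21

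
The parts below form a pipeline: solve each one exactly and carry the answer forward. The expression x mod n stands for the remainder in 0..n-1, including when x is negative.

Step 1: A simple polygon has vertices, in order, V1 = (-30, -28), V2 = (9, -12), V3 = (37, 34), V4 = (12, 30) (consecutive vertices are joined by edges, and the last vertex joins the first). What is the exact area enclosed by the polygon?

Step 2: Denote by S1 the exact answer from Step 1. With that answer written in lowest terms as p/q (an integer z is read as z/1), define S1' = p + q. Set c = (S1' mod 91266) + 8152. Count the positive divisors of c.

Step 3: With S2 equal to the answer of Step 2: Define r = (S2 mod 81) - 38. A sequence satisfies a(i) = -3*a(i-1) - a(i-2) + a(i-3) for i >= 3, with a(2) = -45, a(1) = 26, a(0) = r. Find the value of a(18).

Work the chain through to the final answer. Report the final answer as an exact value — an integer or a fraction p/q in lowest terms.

-28830957

Step 1: cross terms: (-30*-12 - 9*-28)=612, (9*34 - 37*-12)=750, (37*30 - 12*34)=702, (12*-28 - -30*30)=564; twice the area = |2628| = 2628; area = 1314; answer 1314
Step 2: S1 = 1314; threaded value p + q = 1315; c = 9467; 9467 is prime, so its only divisors are 1 and 9467; count = 2; answer 2
Step 3: S2 = 2; r = -36; a(3) = -3*(-45) - 1*(26) + 1*(-36) = 73; iterating: a(3)=73, a(4)=-148, a(5)=326, a(6)=-757, a(7)=1797, a(8)=-4308, a(9)=10370, a(10)=-25005, a(11)=60337, a(12)=-145636, a(13)=351566, a(14)=-848725, a(15)=2048973, a(16)=-4946628, a(17)=11942186, a(18)=-28830957; answer -28830957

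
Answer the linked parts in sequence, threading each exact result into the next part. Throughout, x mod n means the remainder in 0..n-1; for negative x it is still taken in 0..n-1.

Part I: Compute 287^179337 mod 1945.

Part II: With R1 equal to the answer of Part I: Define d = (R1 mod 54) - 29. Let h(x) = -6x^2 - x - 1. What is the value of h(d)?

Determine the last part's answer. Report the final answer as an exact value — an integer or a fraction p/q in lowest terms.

Part I: squarings mod 1945: 287^1=287, 287^2=679, 287^4=76, 287^8=1886, 287^16=1536, 287^32=11, 287^64=121, 287^128=1026, 287^256=431, 287^512=986, 287^1024=1641, 287^2048=1001, 287^4096=326, 287^8192=1246, 287^16384=406, 287^32768=1456, 287^65536=1831, 287^131072=1326; 287^179337 = 287^1 * 287^8 * 287^128 * 287^1024 * 287^2048 * 287^4096 * 287^8192 * 287^32768 * 287^131072 = 992 (mod 1945); answer 992
Part II: R1 = 992; d = -9; -6*(-9)^2 - 1*(-9)^1 - 1 = (-486) + (9) + (-1) = -478; answer -478

-478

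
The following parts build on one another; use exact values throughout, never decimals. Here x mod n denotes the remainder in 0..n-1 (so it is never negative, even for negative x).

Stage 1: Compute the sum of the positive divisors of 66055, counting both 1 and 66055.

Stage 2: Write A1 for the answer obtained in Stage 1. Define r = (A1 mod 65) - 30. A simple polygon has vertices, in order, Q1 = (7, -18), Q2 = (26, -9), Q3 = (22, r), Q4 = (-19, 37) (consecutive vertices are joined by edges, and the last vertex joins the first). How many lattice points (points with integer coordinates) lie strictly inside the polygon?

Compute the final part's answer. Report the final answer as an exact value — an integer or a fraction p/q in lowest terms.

725

Stage 1: 66055 = 5 * 11 * 1201; sigma = (1 + 5) * (1 + 11) * (1 + 1201) = 6 * 12 * 1202 = 86544; answer 86544
Stage 2: A1 = 86544; r = -1; cross terms: (7*-9 - 26*-18)=405, (26*-1 - 22*-9)=172, (22*37 - -19*-1)=795, (-19*-18 - 7*37)=83; twice the area = |1455| = 1455; area = 1455/2; boundary points = 1 + 4 + 1 + 1 = 7; strictly interior points = area - boundary/2 + 1 = 725; answer 725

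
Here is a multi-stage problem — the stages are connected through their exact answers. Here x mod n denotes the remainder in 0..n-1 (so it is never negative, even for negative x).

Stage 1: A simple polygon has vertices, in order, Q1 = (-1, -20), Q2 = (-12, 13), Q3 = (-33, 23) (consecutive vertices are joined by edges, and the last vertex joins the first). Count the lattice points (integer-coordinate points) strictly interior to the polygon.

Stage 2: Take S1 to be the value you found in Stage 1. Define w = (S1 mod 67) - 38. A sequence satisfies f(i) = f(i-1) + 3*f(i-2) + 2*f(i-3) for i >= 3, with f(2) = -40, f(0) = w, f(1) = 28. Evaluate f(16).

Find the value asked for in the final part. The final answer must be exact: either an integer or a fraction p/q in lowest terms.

Stage 1: cross terms: (-1*13 - -12*-20)=-253, (-12*23 - -33*13)=153, (-33*-20 - -1*23)=683; twice the area = |583| = 583; area = 583/2; boundary points = 11 + 1 + 1 = 13; strictly interior points = area - boundary/2 + 1 = 286; answer 286
Stage 2: S1 = 286; w = -20; f(3) = 1*(-40) + 3*(28) + 2*(-20) = 4; iterating: f(3)=4, f(4)=-60, f(5)=-128, f(6)=-300, f(7)=-804, f(8)=-1960, f(9)=-4972, f(10)=-12460, f(11)=-31296, f(12)=-78620, f(13)=-197428, f(14)=-495880, f(15)=-1245404, f(16)=-3127900; answer -3127900

-3127900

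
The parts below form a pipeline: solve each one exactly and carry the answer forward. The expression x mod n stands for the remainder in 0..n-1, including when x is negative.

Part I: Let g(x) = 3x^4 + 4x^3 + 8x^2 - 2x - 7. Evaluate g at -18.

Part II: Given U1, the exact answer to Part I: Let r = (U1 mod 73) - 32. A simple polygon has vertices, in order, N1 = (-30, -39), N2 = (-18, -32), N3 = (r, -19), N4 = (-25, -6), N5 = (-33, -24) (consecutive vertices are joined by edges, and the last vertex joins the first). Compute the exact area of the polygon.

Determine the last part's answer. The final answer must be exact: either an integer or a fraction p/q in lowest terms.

534

Part I: 3*(-18)^4 + 4*(-18)^3 + 8*(-18)^2 - 2*(-18)^1 - 7 = (314928) + (-23328) + (2592) + (36) + (-7) = 294221; answer 294221
Part II: U1 = 294221; r = -1; cross terms: (-30*-32 - -18*-39)=258, (-18*-19 - -1*-32)=310, (-1*-6 - -25*-19)=-469, (-25*-24 - -33*-6)=402, (-33*-39 - -30*-24)=567; twice the area = |1068| = 1068; area = 534; answer 534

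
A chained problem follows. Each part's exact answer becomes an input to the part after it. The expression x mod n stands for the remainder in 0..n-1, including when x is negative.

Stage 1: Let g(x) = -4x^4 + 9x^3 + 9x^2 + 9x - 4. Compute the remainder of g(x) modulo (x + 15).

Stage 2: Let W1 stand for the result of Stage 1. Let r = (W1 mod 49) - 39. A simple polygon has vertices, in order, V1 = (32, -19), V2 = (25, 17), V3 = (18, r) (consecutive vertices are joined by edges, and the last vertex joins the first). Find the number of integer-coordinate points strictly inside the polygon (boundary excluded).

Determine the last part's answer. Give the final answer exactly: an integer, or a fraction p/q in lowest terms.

Stage 1: remainder = value at the root: -4*(-15)^4 + 9*(-15)^3 + 9*(-15)^2 + 9*(-15)^1 - 4 = (-202500) + (-30375) + (2025) + (-135) + (-4) = -230989; answer -230989
Stage 2: W1 = -230989; r = 7; cross terms: (32*17 - 25*-19)=1019, (25*7 - 18*17)=-131, (18*-19 - 32*7)=-566; twice the area = |322| = 322; area = 161; boundary points = 1 + 1 + 2 = 4; strictly interior points = area - boundary/2 + 1 = 160; answer 160

160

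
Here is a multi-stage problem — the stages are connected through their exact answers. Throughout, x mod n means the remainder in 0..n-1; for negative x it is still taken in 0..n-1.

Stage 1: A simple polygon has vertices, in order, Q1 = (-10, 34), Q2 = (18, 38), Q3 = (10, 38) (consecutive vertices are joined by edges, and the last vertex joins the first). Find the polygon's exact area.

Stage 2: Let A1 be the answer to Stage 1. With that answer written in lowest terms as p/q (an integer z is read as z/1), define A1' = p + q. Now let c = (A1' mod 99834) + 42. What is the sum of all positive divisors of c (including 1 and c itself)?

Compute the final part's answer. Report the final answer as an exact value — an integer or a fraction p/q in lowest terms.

60

Stage 1: cross terms: (-10*38 - 18*34)=-992, (18*38 - 10*38)=304, (10*34 - -10*38)=720; twice the area = |32| = 32; area = 16; answer 16
Stage 2: A1 = 16; threaded value p + q = 17; c = 59; 59 is prime, so its only divisors are 1 and 59; sigma = 1 + 59 = 60; answer 60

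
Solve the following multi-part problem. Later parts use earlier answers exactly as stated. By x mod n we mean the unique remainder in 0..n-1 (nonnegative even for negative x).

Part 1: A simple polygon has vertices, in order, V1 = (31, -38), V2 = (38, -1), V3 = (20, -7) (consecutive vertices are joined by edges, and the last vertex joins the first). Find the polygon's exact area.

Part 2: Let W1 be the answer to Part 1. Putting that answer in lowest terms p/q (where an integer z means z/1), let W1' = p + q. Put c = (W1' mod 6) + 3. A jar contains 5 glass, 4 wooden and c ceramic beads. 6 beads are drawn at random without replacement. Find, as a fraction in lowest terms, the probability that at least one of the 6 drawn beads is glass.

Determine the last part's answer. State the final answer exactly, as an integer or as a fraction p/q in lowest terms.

Part 1: cross terms: (31*-1 - 38*-38)=1413, (38*-7 - 20*-1)=-246, (20*-38 - 31*-7)=-543; twice the area = |624| = 624; area = 312; answer 312
Part 2: W1 = 312; threaded value p + q = 313; c = 4; total draws C(13,6) = 1716; complement C(8,6) = 28; favorable 1716 - 28 = 1688; P = 422/429; answer 422/429

422/429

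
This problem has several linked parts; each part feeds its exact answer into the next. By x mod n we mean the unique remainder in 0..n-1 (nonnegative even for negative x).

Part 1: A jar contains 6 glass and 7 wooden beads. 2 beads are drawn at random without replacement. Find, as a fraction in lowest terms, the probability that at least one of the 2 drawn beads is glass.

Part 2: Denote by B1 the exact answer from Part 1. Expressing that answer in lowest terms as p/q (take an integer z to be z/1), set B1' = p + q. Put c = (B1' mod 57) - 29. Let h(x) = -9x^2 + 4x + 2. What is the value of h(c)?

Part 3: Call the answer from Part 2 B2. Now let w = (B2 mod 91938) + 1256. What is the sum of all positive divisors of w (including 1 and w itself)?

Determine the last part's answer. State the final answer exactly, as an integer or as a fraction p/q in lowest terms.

159180

Part 1: total draws C(13,2) = 78; complement C(7,2) = 21; favorable 78 - 21 = 57; P = 19/26; answer 19/26
Part 2: B1 = 19/26; threaded value p + q = 45; c = 16; -9*(16)^2 + 4*(16)^1 + 2 = (-2304) + (64) + (2) = -2238; answer -2238
Part 3: B2 = -2238; w = 90956; 90956 = 2^2 * 22739; sigma = (1 + 2 + 4) * (1 + 22739) = 7 * 22740 = 159180; answer 159180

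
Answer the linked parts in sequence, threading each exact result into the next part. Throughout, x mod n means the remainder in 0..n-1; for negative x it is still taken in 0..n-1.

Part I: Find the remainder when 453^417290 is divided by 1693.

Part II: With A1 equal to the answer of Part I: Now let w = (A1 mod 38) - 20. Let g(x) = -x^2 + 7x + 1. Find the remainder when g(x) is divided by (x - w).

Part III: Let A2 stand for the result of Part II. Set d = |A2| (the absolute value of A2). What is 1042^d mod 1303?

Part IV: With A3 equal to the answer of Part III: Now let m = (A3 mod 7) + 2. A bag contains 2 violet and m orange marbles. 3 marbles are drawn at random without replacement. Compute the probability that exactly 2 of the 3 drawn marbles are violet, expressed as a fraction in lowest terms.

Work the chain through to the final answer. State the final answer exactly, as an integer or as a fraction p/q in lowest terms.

1/5

Part I: squarings mod 1693: 453^1=453, 453^2=356, 453^4=1454, 453^8=1252, 453^16=1479, 453^32=85, 453^64=453, 453^128=356, 453^256=1454, 453^512=1252, 453^1024=1479, 453^2048=85, 453^4096=453, 453^8192=356, 453^16384=1454, 453^32768=1252, 453^65536=1479, 453^131072=85, 453^262144=453; 453^417290 = 453^2 * 453^8 * 453^512 * 453^1024 * 453^2048 * 453^4096 * 453^16384 * 453^131072 * 453^262144 = 85 (mod 1693); answer 85
Part II: A1 = 85; w = -11; remainder = value at the root: -1*(-11)^2 + 7*(-11)^1 + 1 = (-121) + (-77) + (1) = -197; answer -197
Part III: A2 = -197; d = 197; squarings mod 1303: 1042^1=1042, 1042^2=365, 1042^4=319, 1042^8=127, 1042^16=493, 1042^32=691, 1042^64=583, 1042^128=1109; 1042^197 = 1042^1 * 1042^4 * 1042^64 * 1042^128 = 569 (mod 1303); answer 569
Part IV: A3 = 569; m = 4; total draws C(6,3) = 20; favorable C(2,2)*C(4,1) = 4; P = 1/5; answer 1/5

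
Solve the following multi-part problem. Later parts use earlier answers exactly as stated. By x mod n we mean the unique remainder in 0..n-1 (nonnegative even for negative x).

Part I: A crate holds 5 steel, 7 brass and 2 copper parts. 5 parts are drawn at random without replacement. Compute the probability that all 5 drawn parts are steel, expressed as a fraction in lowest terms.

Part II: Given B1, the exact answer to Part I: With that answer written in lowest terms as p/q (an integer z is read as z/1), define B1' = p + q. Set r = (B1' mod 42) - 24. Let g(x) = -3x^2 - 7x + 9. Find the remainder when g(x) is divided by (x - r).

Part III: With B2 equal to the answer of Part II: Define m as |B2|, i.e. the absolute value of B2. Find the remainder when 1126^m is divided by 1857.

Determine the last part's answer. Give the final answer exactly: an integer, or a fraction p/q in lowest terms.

Part I: total draws C(14,5) = 2002; favorable C(5,5) = 1; P = 1/2002; answer 1/2002
Part II: B1 = 1/2002; threaded value p + q = 2003; r = 5; remainder = value at the root: -3*(5)^2 - 7*(5)^1 + 9 = (-75) + (-35) + (9) = -101; answer -101
Part III: B2 = -101; m = 101; squarings mod 1857: 1126^1=1126, 1126^2=1402, 1126^4=898, 1126^8=466, 1126^16=1744, 1126^32=1627, 1126^64=904; 1126^101 = 1126^1 * 1126^4 * 1126^32 * 1126^64 = 736 (mod 1857); answer 736

736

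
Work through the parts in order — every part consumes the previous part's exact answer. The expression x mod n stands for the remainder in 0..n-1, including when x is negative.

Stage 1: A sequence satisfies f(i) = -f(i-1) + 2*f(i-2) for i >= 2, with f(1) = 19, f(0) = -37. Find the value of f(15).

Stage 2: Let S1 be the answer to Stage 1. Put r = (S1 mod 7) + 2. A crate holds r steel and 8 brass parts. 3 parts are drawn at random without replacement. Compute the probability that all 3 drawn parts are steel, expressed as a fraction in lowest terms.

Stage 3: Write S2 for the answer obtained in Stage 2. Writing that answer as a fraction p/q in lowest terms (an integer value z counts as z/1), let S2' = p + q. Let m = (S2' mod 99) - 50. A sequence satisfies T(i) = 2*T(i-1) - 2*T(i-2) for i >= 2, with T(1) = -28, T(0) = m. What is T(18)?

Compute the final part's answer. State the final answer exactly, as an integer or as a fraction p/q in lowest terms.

Stage 1: f(2) = -1*(19) + 2*(-37) = -93; iterating: f(2)=-93, f(3)=131, f(4)=-317, f(5)=579, f(6)=-1213, f(7)=2371, f(8)=-4797, f(9)=9539, f(10)=-19133, f(11)=38211, f(12)=-76477, f(13)=152899, f(14)=-305853, f(15)=611651; answer 611651
Stage 2: S1 = 611651; r = 7; total draws C(15,3) = 455; favorable C(7,3) = 35; P = 1/13; answer 1/13
Stage 3: S2 = 1/13; threaded value p + q = 14; m = -36; T(2) = 2*(-28) - 2*(-36) = 16; iterating: T(2)=16, T(3)=88, T(4)=144, T(5)=112, T(6)=-64, T(7)=-352, T(8)=-576, T(9)=-448, T(10)=256, T(11)=1408, T(12)=2304, T(13)=1792, T(14)=-1024, T(15)=-5632, T(16)=-9216, T(17)=-7168, T(18)=4096; answer 4096

4096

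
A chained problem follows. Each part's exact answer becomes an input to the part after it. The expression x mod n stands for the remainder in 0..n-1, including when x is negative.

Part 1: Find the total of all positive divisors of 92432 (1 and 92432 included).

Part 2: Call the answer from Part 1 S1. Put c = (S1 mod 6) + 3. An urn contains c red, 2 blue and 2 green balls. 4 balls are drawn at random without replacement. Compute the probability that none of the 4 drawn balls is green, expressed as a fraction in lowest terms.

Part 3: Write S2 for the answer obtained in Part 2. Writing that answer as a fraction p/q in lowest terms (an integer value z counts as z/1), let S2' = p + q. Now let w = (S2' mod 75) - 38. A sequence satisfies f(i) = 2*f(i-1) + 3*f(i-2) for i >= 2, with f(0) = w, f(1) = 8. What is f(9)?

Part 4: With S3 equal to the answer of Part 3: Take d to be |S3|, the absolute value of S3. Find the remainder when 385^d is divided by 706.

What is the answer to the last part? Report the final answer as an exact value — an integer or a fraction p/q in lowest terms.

337

Part 1: 92432 = 2^4 * 53 * 109; sigma = (1 + 2 + 4 + 8 + 16) * (1 + 53) * (1 + 109) = 31 * 54 * 110 = 184140; answer 184140
Part 2: S1 = 184140; c = 3; total draws C(7,4) = 35; favorable C(5,4) = 5; P = 1/7; answer 1/7
Part 3: S2 = 1/7; threaded value p + q = 8; w = -30; f(2) = 2*(8) + 3*(-30) = -74; iterating: f(2)=-74, f(3)=-124, f(4)=-470, f(5)=-1312, f(6)=-4034, f(7)=-12004, f(8)=-36110, f(9)=-108232; answer -108232
Part 4: S3 = -108232; d = 108232; squarings mod 706: 385^1=385, 385^2=671, 385^4=519, 385^8=375, 385^16=131, 385^32=217, 385^64=493, 385^128=185, 385^256=337, 385^512=609, 385^1024=231, 385^2048=411, 385^4096=187, 385^8192=375, 385^16384=131, 385^32768=217, 385^65536=493; 385^108232 = 385^8 * 385^64 * 385^128 * 385^512 * 385^1024 * 385^8192 * 385^32768 * 385^65536 = 337 (mod 706); answer 337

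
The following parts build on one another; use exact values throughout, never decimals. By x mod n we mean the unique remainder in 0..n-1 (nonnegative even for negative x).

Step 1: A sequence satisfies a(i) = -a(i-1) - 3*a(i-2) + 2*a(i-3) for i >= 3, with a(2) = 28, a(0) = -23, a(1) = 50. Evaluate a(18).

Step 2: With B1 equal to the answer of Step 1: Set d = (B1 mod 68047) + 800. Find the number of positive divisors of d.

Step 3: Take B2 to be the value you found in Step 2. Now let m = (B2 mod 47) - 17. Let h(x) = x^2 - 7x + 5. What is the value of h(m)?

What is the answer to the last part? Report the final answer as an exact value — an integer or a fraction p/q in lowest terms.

13

Step 1: a(3) = -1*(28) - 3*(50) + 2*(-23) = -224; iterating: a(3)=-224, a(4)=240, a(5)=488, a(6)=-1656, a(7)=672, a(8)=5272, a(9)=-10600, a(10)=-3872, a(11)=46216, a(12)=-55800, a(13)=-90592, a(14)=350424, a(15)=-190248, a(16)=-1042208, a(17)=2313800, a(18)=432328; answer 432328
Step 2: B1 = 432328; d = 24846; 24846 = 2 * 3 * 41 * 101; number of divisors = (1+1) * (1+1) * (1+1) * (1+1) = 16; answer 16
Step 3: B2 = 16; m = -1; 1*(-1)^2 - 7*(-1)^1 + 5 = (1) + (7) + (5) = 13; answer 13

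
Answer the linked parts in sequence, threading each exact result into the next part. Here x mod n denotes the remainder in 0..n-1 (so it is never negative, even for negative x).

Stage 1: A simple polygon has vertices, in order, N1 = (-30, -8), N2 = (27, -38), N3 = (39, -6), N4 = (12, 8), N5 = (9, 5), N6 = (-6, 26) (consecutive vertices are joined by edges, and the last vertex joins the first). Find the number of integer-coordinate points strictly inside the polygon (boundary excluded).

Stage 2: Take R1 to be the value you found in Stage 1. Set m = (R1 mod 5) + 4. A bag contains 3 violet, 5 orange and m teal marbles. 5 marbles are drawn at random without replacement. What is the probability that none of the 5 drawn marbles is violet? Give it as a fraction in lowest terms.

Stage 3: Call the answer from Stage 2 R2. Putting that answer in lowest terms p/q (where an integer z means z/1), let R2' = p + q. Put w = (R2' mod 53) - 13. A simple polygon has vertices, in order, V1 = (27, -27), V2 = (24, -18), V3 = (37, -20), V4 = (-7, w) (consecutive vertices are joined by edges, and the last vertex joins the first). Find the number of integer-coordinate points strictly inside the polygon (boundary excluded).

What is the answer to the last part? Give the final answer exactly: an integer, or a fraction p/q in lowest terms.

175

Stage 1: cross terms: (-30*-38 - 27*-8)=1356, (27*-6 - 39*-38)=1320, (39*8 - 12*-6)=384, (12*5 - 9*8)=-12, (9*26 - -6*5)=264, (-6*-8 - -30*26)=828; twice the area = |4140| = 4140; area = 2070; boundary points = 3 + 4 + 1 + 3 + 3 + 2 = 16; strictly interior points = area - boundary/2 + 1 = 2063; answer 2063
Stage 2: R1 = 2063; m = 7; total draws C(15,5) = 3003; favorable C(12,5) = 792; P = 24/91; answer 24/91
Stage 3: R2 = 24/91; threaded value p + q = 115; w = -4; cross terms: (27*-18 - 24*-27)=162, (24*-20 - 37*-18)=186, (37*-4 - -7*-20)=-288, (-7*-27 - 27*-4)=297; twice the area = |357| = 357; area = 357/2; boundary points = 3 + 1 + 4 + 1 = 9; strictly interior points = area - boundary/2 + 1 = 175; answer 175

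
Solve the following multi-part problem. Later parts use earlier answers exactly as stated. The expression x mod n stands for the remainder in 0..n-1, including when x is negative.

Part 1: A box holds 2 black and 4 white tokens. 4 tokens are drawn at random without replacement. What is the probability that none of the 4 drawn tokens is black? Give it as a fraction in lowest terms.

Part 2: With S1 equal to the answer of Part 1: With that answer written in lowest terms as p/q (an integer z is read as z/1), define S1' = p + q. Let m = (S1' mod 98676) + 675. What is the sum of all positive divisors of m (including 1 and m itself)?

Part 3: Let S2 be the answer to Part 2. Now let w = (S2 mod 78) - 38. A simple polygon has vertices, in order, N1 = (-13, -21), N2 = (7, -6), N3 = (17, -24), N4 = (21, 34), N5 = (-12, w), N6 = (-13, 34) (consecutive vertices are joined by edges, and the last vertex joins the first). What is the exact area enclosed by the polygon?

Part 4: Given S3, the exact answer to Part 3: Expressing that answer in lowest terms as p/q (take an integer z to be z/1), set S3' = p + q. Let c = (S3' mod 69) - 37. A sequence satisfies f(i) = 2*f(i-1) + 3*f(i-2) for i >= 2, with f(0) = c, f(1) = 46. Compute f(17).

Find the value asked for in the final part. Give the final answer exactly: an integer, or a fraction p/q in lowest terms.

Part 1: total draws C(6,4) = 15; favorable C(4,4) = 1; P = 1/15; answer 1/15
Part 2: S1 = 1/15; threaded value p + q = 16; m = 691; 691 is prime, so its only divisors are 1 and 691; sigma = 1 + 691 = 692; answer 692
Part 3: S2 = 692; w = 30; cross terms: (-13*-6 - 7*-21)=225, (7*-24 - 17*-6)=-66, (17*34 - 21*-24)=1082, (21*30 - -12*34)=1038, (-12*34 - -13*30)=-18, (-13*-21 - -13*34)=715; twice the area = |2976| = 2976; area = 1488; answer 1488
Part 4: S3 = 1488; threaded value p + q = 1489; c = 3; f(2) = 2*(46) + 3*(3) = 101; iterating: f(2)=101, f(3)=340, f(4)=983, f(5)=2986, f(6)=8921, f(7)=26800, f(8)=80363, f(9)=241126, f(10)=723341, f(11)=2170060, f(12)=6510143, f(13)=19530466, f(14)=58591361, f(15)=175774120, f(16)=527322323, f(17)=1581967006; answer 1581967006

1581967006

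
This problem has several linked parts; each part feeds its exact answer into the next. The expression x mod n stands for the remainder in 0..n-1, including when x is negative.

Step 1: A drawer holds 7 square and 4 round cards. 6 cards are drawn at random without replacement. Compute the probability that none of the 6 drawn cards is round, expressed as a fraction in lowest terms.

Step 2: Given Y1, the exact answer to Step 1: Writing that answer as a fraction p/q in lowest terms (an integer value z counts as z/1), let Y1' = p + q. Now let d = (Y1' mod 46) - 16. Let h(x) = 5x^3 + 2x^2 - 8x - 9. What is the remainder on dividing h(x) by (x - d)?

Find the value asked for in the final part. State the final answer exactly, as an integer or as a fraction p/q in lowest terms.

Step 1: total draws C(11,6) = 462; favorable C(7,6) = 7; P = 1/66; answer 1/66
Step 2: Y1 = 1/66; threaded value p + q = 67; d = 5; remainder = value at the root: 5*(5)^3 + 2*(5)^2 - 8*(5)^1 - 9 = (625) + (50) + (-40) + (-9) = 626; answer 626

626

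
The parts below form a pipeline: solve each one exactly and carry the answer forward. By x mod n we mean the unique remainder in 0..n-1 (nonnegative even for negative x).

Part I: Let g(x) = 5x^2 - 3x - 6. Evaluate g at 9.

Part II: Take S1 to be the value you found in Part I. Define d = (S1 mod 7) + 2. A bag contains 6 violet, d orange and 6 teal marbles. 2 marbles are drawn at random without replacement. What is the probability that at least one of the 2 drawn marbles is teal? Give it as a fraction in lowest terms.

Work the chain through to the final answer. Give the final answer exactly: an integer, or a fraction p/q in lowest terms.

23/35

Part I: 5*(9)^2 - 3*(9)^1 - 6 = (405) + (-27) + (-6) = 372; answer 372
Part II: S1 = 372; d = 3; total draws C(15,2) = 105; complement C(9,2) = 36; favorable 105 - 36 = 69; P = 23/35; answer 23/35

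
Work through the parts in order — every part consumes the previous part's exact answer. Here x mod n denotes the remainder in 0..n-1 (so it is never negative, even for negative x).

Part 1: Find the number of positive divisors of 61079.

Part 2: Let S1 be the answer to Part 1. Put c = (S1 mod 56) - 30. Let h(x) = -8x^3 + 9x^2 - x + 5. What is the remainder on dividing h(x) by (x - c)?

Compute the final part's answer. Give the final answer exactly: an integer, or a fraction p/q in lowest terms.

146723

Part 1: 61079 = 103 * 593; number of divisors = (1+1) * (1+1) = 4; answer 4
Part 2: S1 = 4; c = -26; remainder = value at the root: -8*(-26)^3 + 9*(-26)^2 - 1*(-26)^1 + 5 = (140608) + (6084) + (26) + (5) = 146723; answer 146723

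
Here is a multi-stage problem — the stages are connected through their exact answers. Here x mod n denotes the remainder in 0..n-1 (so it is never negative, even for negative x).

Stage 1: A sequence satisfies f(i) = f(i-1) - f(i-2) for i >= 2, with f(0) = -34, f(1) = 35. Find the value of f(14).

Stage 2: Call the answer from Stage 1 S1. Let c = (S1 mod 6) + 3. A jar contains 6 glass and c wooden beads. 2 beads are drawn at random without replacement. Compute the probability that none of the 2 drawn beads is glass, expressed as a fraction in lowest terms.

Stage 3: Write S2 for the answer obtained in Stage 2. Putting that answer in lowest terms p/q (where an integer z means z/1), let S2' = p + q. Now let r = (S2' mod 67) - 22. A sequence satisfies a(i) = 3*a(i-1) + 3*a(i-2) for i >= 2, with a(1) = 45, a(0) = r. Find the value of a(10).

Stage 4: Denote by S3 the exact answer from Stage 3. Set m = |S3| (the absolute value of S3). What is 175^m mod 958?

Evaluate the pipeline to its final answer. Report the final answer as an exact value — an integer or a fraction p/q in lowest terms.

193

Stage 1: f(2) = 1*(35) - 1*(-34) = 69; iterating: f(2)=69, f(3)=34, f(4)=-35, f(5)=-69, f(6)=-34, f(7)=35, f(8)=69, f(9)=34, f(10)=-35, f(11)=-69, f(12)=-34, f(13)=35, f(14)=69; answer 69
Stage 2: S1 = 69; c = 6; total draws C(12,2) = 66; favorable C(6,2) = 15; P = 5/22; answer 5/22
Stage 3: S2 = 5/22; threaded value p + q = 27; r = 5; a(2) = 3*(45) + 3*(5) = 150; iterating: a(2)=150, a(3)=585, a(4)=2205, a(5)=8370, a(6)=31725, a(7)=120285, a(8)=456030, a(9)=1728945, a(10)=6554925; answer 6554925
Stage 4: S3 = 6554925; m = 6554925; squarings mod 958: 175^1=175, 175^2=927, 175^4=3, 175^8=9, 175^16=81, 175^32=813, 175^64=907, 175^128=685, 175^256=763, 175^512=663, 175^1024=805, 175^2048=417, 175^4096=491, 175^8192=623, 175^16384=139, 175^32768=161, 175^65536=55, 175^131072=151, 175^262144=767, 175^524288=77, 175^1048576=181, 175^2097152=189, 175^4194304=275; 175^6554925 = 175^1 * 175^4 * 175^8 * 175^32 * 175^256 * 175^1024 * 175^262144 * 175^2097152 * 175^4194304 = 193 (mod 958); answer 193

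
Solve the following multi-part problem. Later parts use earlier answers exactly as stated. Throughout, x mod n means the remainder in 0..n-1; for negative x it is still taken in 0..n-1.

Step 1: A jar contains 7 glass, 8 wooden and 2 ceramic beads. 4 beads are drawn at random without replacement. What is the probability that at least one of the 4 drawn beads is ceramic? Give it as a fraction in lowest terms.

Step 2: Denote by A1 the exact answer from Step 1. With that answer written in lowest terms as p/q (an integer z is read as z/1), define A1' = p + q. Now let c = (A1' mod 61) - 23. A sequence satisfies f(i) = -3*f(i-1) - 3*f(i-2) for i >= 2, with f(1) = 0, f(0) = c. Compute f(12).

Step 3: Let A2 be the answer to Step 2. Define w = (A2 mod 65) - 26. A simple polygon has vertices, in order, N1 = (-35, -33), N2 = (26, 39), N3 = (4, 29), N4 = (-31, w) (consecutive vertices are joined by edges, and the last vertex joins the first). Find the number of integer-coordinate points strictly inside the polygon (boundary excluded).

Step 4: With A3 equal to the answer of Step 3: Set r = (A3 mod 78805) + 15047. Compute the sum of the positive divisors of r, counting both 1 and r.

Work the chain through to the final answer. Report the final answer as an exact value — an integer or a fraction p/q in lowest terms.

17160

Step 1: total draws C(17,4) = 2380; complement C(15,4) = 1365; favorable 2380 - 1365 = 1015; P = 29/68; answer 29/68
Step 2: A1 = 29/68; threaded value p + q = 97; c = 13; f(2) = -3*(0) - 3*(13) = -39; iterating: f(2)=-39, f(3)=117, f(4)=-234, f(5)=351, f(6)=-351, f(7)=0, f(8)=1053, f(9)=-3159, f(10)=6318, f(11)=-9477, f(12)=9477; answer 9477
Step 3: A2 = 9477; w = 26; cross terms: (-35*39 - 26*-33)=-507, (26*29 - 4*39)=598, (4*26 - -31*29)=1003, (-31*-33 - -35*26)=1933; twice the area = |3027| = 3027; area = 3027/2; boundary points = 1 + 2 + 1 + 1 = 5; strictly interior points = area - boundary/2 + 1 = 1512; answer 1512
Step 4: A3 = 1512; r = 16559; 16559 = 29 * 571; sigma = (1 + 29) * (1 + 571) = 30 * 572 = 17160; answer 17160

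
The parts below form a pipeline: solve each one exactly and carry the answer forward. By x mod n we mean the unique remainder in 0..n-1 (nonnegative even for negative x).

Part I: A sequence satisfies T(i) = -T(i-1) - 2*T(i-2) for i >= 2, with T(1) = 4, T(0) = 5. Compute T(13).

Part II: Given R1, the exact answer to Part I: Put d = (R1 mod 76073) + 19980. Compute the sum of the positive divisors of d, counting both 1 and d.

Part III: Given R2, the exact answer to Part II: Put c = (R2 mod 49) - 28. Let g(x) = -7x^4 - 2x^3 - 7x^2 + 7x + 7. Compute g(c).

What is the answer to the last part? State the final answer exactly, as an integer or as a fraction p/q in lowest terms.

Part I: T(2) = -1*(4) - 2*(5) = -14; iterating: T(2)=-14, T(3)=6, T(4)=22, T(5)=-34, T(6)=-10, T(7)=78, T(8)=-58, T(9)=-98, T(10)=214, T(11)=-18, T(12)=-410, T(13)=446; answer 446
Part II: R1 = 446; d = 20426; 20426 = 2 * 7 * 1459; sigma = (1 + 2) * (1 + 7) * (1 + 1459) = 3 * 8 * 1460 = 35040; answer 35040
Part III: R2 = 35040; c = -23; -7*(-23)^4 - 2*(-23)^3 - 7*(-23)^2 + 7*(-23)^1 + 7 = (-1958887) + (24334) + (-3703) + (-161) + (7) = -1938410; answer -1938410

-1938410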